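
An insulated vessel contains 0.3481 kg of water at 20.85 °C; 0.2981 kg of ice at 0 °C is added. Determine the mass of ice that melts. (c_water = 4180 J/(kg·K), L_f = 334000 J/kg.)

m_melted ≈ 0.0908 kg

Cooling the water to 0 °C releases 0.3481×4180×20.85 = 30338 J.
To melt every bit of ice: 0.2981×334000 = 99565 J.
30338 J < 99565 J, so only part of the ice melts and the system sits at 0 °C.
Mass melted = 30338/334000 ≈ 0.09083 kg.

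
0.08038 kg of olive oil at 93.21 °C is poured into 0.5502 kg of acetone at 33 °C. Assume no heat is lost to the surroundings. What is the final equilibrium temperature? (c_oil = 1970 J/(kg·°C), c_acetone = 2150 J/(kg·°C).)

Heat lost by the oil equals heat gained by the acetone:
0.08038×1970×(93.21 − T) = 0.5502×2150×(T − 33)
158.35(93.21 − T) = 1182.9(T − 33)
1341.3 T = 53796  ⇒  T ≈ 40.11 °C

T_f ≈ 40.1 °C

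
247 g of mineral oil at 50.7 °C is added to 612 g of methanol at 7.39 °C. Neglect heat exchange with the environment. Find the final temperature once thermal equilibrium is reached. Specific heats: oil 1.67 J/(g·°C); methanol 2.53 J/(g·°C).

T_f ≈ 16.5 °C

Taking heat into each body as positive, Σ m c ΔT = 0:
247·1.67·(T − 50.7) + 612·2.53·(T − 7.39) = 0
412.49(T − 50.7) + 1548.4(T − 7.39) = 0
(412.49 + 1548.4) T = 412.49·50.7 + 1548.4·7.39
T = 32356/1960.8 ≈ 16.50 °C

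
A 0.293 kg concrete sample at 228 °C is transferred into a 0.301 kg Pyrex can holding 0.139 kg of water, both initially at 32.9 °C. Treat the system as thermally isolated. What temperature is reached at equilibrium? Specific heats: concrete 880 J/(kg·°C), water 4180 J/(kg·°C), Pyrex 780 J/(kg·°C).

T_f ≈ 79.8 °C

Taking heat into each body as positive, Σ m c ΔT = 0:
0.293×880×(T − 228) + 0.139×4180×(T − 32.9) + 0.301×780×(T − 32.9) = 0
257.84(T − 228) + 581.02(T − 32.9) + 234.78(T − 32.9) = 0
1073.6 T = 85627
T = 85627 / 1073.6 = 79.8 °C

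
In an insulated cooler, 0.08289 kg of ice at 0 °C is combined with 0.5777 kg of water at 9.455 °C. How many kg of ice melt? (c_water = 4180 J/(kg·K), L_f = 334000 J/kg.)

m_melted ≈ 0.0684 kg

Water can give up m c ΔT = 0.5777·4180·9.455 = 22832 J before reaching 0 °C.
Fully melting the ice requires m_ice L_f = 0.08289·334000 = 27685 J.
Since 22832 < 27685 J, not all the ice melts; equilibrium is at 0 °C.
Mass melted = 22832/334000 ≈ 0.06836 kg.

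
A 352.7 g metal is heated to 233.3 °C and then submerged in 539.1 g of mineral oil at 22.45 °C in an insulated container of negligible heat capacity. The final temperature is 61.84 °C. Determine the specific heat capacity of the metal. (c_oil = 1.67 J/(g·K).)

Heat lost by the metal = heat gained by the oil:
352.7·c·(233.3 − 61.84) = 539.1·1.67·(61.84 − 22.45)
60474 c = 35463  ⇒  c ≈ 0.5864 J/(g·K)

c ≈ 0.586 J/(g·K)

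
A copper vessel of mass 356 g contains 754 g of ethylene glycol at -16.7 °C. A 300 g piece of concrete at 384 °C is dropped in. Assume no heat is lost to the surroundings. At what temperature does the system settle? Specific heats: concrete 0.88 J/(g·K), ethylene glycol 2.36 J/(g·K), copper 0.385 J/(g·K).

Energy conservation, ΣQ = 0:
300*0.88*(T − 384) + 754*2.36*(T − (-16.7)) + 356*0.385*(T − (-16.7)) = 0
264(T − 384) + 1779.4(T − (-16.7)) + 137.06(T − (-16.7)) = 0
(264 + 1779.4 + 137.06) T = 264*384 + 1779.4*(-16.7) + 137.06*(-16.7)
T = 69370 / 2180.5 = 31.8 °C

T_f ≈ 31.8 °C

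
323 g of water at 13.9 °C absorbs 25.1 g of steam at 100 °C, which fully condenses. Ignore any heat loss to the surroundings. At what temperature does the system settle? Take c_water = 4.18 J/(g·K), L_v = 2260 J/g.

T_f ≈ 59.1 °C

Net heat exchanged in the isolated system is zero:
condense steam: −25.1×2260 = −56726
  condensate cools 100→T: 25.1×4.18×(T − 100) = 104.92(T − 100)
  water warms: 323×4.18×(T − 13.9) = 1350.1(T − 13.9)
1455.1 T = 56726 + 10492 + 18767 = 85985
T ≈ 59.09 °C (< 100 °C, so full condensation is consistent).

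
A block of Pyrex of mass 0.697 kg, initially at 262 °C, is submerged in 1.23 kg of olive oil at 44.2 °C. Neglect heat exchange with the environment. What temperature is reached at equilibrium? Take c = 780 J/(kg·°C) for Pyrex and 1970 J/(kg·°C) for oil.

T_f is the heat-capacity-weighted average of the initial temperatures:
T_f = (543.66*262 + 2423.1*44.2) / (543.66 + 2423.1)
    = 249540 / 2966.8 ≈ 84.11 °C

T_f ≈ 84.1 °C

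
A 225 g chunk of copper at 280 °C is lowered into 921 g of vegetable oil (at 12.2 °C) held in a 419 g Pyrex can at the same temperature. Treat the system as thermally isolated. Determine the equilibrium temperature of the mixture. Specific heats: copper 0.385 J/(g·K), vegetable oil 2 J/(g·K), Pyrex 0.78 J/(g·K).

T_f ≈ 22.5 °C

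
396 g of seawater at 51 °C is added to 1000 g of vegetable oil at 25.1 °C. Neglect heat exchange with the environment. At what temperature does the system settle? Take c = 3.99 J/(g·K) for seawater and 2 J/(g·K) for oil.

T_f ≈ 36.5 °C

T_f = Σ m_i c_i T_i / Σ m_i c_i:
T_f = (1580·51 + 2000·25.1) / (1580 + 2000)
    = 130782 / 3580 ≈ 36.53 °C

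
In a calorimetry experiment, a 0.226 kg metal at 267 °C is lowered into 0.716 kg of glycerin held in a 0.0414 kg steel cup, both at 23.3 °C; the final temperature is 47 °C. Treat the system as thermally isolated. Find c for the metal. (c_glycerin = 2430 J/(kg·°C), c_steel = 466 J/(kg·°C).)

c ≈ 839 J/(kg·°C)

Energy conservation, ΣQ = 0:
0.226·c·(47 − 267) + 0.716·2430·(47 − 23.3) + 0.0414·466·(47 − 23.3) = 0
-49.72 c = -41692
c = -41692/-49.72 ≈ 838.5 J/(kg·°C)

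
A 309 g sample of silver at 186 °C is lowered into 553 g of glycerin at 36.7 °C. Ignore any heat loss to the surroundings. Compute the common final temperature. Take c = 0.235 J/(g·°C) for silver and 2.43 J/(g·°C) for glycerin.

T_f = Σ m_i c_i T_i / Σ m_i c_i:
T_f = (72.61·186 + 1343.8·36.7) / (72.61 + 1343.8)
    = 62823 / 1416.4 ≈ 44.35 °C

T_f ≈ 44.4 °C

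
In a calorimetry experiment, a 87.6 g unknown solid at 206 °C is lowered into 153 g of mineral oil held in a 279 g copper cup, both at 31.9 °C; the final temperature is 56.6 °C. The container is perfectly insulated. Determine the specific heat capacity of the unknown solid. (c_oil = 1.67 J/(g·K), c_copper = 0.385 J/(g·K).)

c ≈ 0.685 J/(g·K)

Let T be the final temperature. ΣQ_i = 0:
87.6·c·(56.6 − 206) + 153·1.67·(56.6 − 31.9) + 279·0.385·(56.6 − 31.9) = 0
-13087 c = -8964.2
c = -8964.2/-13087 ≈ 0.685 J/(g·K)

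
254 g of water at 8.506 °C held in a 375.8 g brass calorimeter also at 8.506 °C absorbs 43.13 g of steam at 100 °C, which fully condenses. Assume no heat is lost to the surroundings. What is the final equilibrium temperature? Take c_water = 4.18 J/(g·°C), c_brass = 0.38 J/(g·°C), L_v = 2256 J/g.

Sum of m c ΔT and latent-heat terms is zero:
latent heat released on condensation: 43.13·2256 = 97301; condensed water 100 °C→T: 180.28(T − 100); water warms: 254·4.18·(T − 8.506) = 1061.7(T − 8.506); cup: 142.8(T − 8.506)
1384.8 T = 97301 + 18028 + 10246 = 125575
T ≈ 90.68 °C (< 100 °C, so full condensation is consistent).

T_f ≈ 90.7 °C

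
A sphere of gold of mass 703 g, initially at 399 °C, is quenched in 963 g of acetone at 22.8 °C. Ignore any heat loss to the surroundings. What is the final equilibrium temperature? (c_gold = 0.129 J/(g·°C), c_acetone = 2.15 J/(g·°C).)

T_f ≈ 38.6 °C

T_f = Σ m_i c_i T_i / Σ m_i c_i:
T_f = (90.69*399 + 2070.4*22.8) / (90.69 + 2070.4)
    = 83390 / 2161.1 ≈ 38.59 °C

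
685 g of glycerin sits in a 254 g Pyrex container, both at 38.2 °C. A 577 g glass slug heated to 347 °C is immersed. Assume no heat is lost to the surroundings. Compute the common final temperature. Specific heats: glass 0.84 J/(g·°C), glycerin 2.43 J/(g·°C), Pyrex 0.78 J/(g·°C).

Let T be the final temperature. ΣQ_i = 0:
577*0.84*(T − 347) + 685*2.43*(T − 38.2) + 254*0.78*(T − 38.2) = 0
484.68(T − 347) + 1664.6(T − 38.2) + 198.12(T − 38.2) = 0
2347.4 T = 239338
T = 239338 / 2347.4 = 102 °C

T_f ≈ 102.0 °C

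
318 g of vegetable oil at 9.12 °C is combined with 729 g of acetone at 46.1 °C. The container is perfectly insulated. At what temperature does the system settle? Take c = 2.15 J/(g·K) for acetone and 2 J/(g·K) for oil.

Taking heat into each body as positive, Σ m c ΔT = 0:
729×2.15×(T − 46.1) + 318×2×(T − 9.12) = 0
1567.3(T − 46.1) + 636(T − 9.12) = 0
(1567.3 + 636) T = 1567.3×46.1 + 636×9.12
T = 78055 / 2203.3 = 35.4 °C

T_f ≈ 35.4 °C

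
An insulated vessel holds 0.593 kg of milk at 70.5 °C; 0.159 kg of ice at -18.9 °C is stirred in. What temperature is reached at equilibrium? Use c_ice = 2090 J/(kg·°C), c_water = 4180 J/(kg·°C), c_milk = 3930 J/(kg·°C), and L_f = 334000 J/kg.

Net heat exchanged in the isolated system is zero:
ice -18.9→0 °C: 0.159×2090×18.9 = 6280.7
  melt ice: 0.159×334000 = 53106
  meltwater 0→T: 0.159×4180×T = 664.62 T
  milk: 2330.5(T − 70.5)
2995.1 T = 164300 − 59387 = 104913
T ≈ 35.03 °C. Since T > 0 °C, the all-ice-melts assumption holds.

T_f ≈ 35.0 °C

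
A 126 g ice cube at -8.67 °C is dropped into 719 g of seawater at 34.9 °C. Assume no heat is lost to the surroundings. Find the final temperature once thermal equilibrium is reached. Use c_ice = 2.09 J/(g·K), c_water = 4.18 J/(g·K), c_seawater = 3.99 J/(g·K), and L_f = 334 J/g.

T_f ≈ 16.4 °C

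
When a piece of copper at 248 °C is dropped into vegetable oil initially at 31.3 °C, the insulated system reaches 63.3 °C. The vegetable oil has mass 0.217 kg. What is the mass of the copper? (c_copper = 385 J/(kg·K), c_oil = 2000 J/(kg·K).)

m ≈ 0.195 kg

Taking heat into each body as positive, Σ m c ΔT = 0:
m·385·(63.3 − 248) + 0.217·2000·(63.3 − 31.3) = 0
-71110 m = -13888
m = -13888/-71110 ≈ 0.1953 kg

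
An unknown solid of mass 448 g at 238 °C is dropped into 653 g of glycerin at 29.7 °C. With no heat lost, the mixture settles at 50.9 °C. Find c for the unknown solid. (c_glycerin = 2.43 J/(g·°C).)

Net heat exchanged in the isolated system is zero:
448·c·(50.9 − 238) + 653·2.43·(50.9 − 29.7) = 0
-83821 c = -33640
c = -33640/-83821 ≈ 0.4013 J/(g·°C)

c ≈ 0.401 J/(g·°C)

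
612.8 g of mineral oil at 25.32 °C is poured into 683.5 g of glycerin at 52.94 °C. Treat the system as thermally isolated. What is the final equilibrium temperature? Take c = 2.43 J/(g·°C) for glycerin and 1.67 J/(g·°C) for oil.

T_f ≈ 42.4 °C

|Q_glycerin| = |Q_oil|:
683.5·2.43·(52.94 − T) = 612.8·1.67·(T − 25.32)
1660.9(52.94 − T) = 1023.4(T − 25.32)
2684.3 T = 113840  ⇒  T ≈ 42.41 °C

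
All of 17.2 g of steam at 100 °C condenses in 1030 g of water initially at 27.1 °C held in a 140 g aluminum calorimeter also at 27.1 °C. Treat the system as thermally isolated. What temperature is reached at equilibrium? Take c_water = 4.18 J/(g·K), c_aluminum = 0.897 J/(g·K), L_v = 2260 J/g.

T_f ≈ 36.9 °C

Heat gained plus heat lost sum to zero:
latent heat released on condensation: 17.2·2260 = 38872
  condensate cools 100→T: 17.2·4.18·(T − 100) = 71.9(T − 100)
  original water: 4305.4(T − 27.1)
  cup: 125.58(T − 27.1)
4502.9 T = 38872 + 7189.6 + 120080 = 166141
T ≈ 36.90 °C (< 100 °C, so full condensation is consistent).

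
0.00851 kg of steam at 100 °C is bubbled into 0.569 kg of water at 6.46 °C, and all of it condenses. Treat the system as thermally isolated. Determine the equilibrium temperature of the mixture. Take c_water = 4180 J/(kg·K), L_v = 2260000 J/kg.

Net heat exchanged in the isolated system is zero:
condense steam: −0.00851·2260000 = −19233; condensate cools 100→T: 0.00851·4180·(T − 100) = 35.57(T − 100); original water: 2378.4(T − 6.46)
2414 T = 19233 + 3557.2 + 15365 = 38154
T ≈ 15.81 °C, under the boiling point, so the assumption holds.

T_f ≈ 15.8 °C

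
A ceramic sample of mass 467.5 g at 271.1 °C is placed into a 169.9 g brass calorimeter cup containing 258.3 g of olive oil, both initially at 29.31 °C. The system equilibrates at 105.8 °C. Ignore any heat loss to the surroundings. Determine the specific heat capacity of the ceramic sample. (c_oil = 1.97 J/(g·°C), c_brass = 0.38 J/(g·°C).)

Net heat exchanged in the isolated system is zero:
467.5×c×(105.8 − 271.1) + 258.3×1.97×(105.8 − 29.31) + 169.9×0.38×(105.8 − 29.31) = 0
-77278 c = -43860
c = -43860/-77278 ≈ 0.5676 J/(g·°C)

c ≈ 0.568 J/(g·°C)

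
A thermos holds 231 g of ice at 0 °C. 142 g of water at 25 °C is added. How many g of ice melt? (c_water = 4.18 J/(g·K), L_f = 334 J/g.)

Cooling the water to 0 °C releases 142·4.18·25 = 14839 J.
Melting all 231 g of ice would need 231·334 = 77154 J.
14839 J < 77154 J, so only part of the ice melts and the system sits at 0 °C.
m_melt = 14839 / L_f = 44.43 g.

m_melted ≈ 44.4 g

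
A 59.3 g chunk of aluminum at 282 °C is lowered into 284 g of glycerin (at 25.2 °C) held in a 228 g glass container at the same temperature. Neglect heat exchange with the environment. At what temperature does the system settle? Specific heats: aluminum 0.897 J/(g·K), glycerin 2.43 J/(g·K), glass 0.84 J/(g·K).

T_f ≈ 39.8 °C

T_f is the heat-capacity-weighted average of the initial temperatures:
T_f = (53.19*282 + 690.12*25.2 + 191.52*25.2) / (53.19 + 690.12 + 191.52)
    = 37218 / 934.83 ≈ 39.81 °C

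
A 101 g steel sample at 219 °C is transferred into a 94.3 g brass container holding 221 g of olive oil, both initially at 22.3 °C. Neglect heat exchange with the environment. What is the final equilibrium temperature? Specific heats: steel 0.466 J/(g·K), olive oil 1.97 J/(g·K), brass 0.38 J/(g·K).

T_f ≈ 40.2 °C

Net heat exchanged in the isolated system is zero:
101*0.466*(T − 219) + 221*1.97*(T − 22.3) + 94.3*0.38*(T − 22.3) = 0
47.07(T − 219) + 435.37(T − 22.3) + 35.83(T − 22.3) = 0
518.27 T = 20815
T ≈ 40.16 °C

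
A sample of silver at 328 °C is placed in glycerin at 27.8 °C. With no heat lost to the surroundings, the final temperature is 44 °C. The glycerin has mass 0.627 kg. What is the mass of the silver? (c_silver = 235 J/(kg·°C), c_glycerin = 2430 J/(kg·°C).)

|Q_silver| = |Q_glycerin|:
m×235×(328 − 44) = 0.627×2430×(44 − 27.8)
66740 m = 24682  ⇒  m ≈ 0.3698 kg

m ≈ 0.37 kg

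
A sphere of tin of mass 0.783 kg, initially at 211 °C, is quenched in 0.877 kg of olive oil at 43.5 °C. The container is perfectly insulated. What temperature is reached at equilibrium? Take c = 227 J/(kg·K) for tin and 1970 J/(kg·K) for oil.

T_f ≈ 59.1 °C

|Q_tin| = |Q_oil|:
0.783×227×(211 − T) = 0.877×1970×(T − 43.5)
177.74(211 − T) = 1727.7(T − 43.5)
1905.4 T = 112658  ⇒  T ≈ 59.12 °C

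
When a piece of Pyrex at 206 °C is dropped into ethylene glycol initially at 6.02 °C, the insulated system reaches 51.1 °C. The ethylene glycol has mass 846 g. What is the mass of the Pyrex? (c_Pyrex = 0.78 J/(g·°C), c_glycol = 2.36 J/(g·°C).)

Net heat exchanged in the isolated system is zero:
m×0.78×(51.1 − 206) + 846×2.36×(51.1 − 6.02) = 0
-120.82 m = -90005
m = -90005/-120.82 ≈ 744.9 g

m ≈ 745 g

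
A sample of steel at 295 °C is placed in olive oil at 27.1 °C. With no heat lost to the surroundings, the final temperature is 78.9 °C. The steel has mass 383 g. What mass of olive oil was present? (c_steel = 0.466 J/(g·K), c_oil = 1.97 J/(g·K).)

m ≈ 378 g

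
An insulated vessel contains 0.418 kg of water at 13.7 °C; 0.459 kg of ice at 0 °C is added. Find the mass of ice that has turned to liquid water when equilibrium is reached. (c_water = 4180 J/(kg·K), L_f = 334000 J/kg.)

m_melted ≈ 0.0717 kg

Water can give up m c ΔT = 0.418·4180·13.7 = 23937 J before reaching 0 °C.
Melting all 0.459 kg of ice would need 0.459·334000 = 153306 J.
23937 J < 153306 J, so only part of the ice melts and the system sits at 0 °C.
Mass melted = 23937/334000 ≈ 0.07167 kg.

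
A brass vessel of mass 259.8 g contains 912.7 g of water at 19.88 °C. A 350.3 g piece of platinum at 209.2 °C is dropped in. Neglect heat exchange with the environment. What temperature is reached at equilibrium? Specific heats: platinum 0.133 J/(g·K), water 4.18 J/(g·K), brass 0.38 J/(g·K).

T_f ≈ 22.1 °C

Energy conservation, ΣQ = 0:
350.3×0.133×(T − 209.2) + 912.7×4.18×(T − 19.88) + 259.8×0.38×(T − 19.88) = 0
46.59(T − 209.2) + 3815.1(T − 19.88) + 98.72(T − 19.88) = 0
(46.59 + 3815.1 + 98.72) T = 46.59×209.2 + 3815.1×19.88 + 98.72×19.88
T = 87553 / 3960.4 = 22.1 °C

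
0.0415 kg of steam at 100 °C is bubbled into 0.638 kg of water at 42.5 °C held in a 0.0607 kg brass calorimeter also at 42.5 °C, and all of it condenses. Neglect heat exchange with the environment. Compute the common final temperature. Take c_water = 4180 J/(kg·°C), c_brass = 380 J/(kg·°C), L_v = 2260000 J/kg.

Conservation of energy gives ΣQ = 0:
latent heat released on condensation: 0.0415·2260000 = 93790
  condensate cools 100→T: 0.0415·4180·(T − 100) = 173.47(T − 100)
  original water: 2666.8(T − 42.5)
  brass cup: 0.0607·380·(T − 42.5) = 23.07(T − 42.5)
2863.4 T = 93790 + 17347 + 114321 = 225458
T ≈ 78.74 °C (< 100 °C, so full condensation is consistent).

T_f ≈ 78.7 °C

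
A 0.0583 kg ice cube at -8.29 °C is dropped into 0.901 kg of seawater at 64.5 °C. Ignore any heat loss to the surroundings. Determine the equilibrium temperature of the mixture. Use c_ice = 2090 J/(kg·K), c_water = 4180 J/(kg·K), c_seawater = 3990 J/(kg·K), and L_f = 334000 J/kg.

T_f ≈ 55.1 °C

Energy conservation, ΣQ = 0:
warm ice to 0 °C: 0.0583·2090·(0 − (-8.29)) = 1010.1; latent heat to melt: 0.0583·334000 = 19472; warm the meltwater: 243.69 T; seawater cools: 0.901·3990·(T − 64.5) = 3595(T − 64.5)
3838.7 T = 231877 − 20482 = 211395
T ≈ 55.07 °C. Since T > 0 °C, the all-ice-melts assumption holds.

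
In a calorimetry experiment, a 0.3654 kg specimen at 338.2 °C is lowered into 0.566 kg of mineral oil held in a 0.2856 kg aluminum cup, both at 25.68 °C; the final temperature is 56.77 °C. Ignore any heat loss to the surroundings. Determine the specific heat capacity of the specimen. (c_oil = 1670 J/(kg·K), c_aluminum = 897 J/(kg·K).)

c ≈ 363 J/(kg·K)

Setting the total heat transfer to zero:
0.3654·c·(56.77 − 338.2) + 0.566·1670·(56.77 − 25.68) + 0.2856·897·(56.77 − 25.68) = 0
-102.83 c = -37352
c = -37352/-102.83 ≈ 363.2 J/(kg·K)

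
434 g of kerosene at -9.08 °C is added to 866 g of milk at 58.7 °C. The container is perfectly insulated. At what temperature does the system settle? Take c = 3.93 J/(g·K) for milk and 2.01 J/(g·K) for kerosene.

T_f = Σ m_i c_i T_i / Σ m_i c_i:
T_f = (3403.4×58.7 + 872.34×(-9.08)) / (3403.4 + 872.34)
    = 191858 / 4275.7 ≈ 44.87 °C

T_f ≈ 44.9 °C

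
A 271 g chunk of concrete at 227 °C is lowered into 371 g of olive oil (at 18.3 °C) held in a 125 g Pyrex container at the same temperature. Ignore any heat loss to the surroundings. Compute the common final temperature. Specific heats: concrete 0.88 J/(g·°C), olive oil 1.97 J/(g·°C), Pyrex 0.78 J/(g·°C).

T_f = Σ m_i c_i T_i / Σ m_i c_i:
T_f = (238.48×227 + 730.87×18.3 + 97.5×18.3) / (238.48 + 730.87 + 97.5)
    = 69294 / 1066.8 ≈ 64.95 °C

T_f ≈ 65.0 °C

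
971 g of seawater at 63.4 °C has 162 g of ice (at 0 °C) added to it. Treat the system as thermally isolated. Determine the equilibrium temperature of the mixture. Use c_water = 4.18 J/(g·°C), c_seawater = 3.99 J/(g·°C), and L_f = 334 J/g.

T_f ≈ 42.1 °C

Setting the total heat transfer to zero:
melt ice: 162·334 = 54108
  warm the meltwater: 677.16 T
  seawater: 3874.3(T − 63.4)
4551.5 T = 245630 − 54108 = 191522
T ≈ 42.08 °C (positive, so assuming full melt was valid).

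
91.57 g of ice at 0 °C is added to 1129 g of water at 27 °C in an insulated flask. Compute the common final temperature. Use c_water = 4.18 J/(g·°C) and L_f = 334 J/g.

T_f ≈ 19.0 °C

Let T be the final temperature. ΣQ_i = 0:
melt ice: 91.57×334 = 30584; meltwater 0→T: 91.57×4.18×T = 382.76 T; water cools: 1129×4.18×(T − 27) = 4719.2(T − 27)
5102 T = 127419 − 30584 = 96835
T ≈ 18.98 °C. Since T > 0 °C, the all-ice-melts assumption holds.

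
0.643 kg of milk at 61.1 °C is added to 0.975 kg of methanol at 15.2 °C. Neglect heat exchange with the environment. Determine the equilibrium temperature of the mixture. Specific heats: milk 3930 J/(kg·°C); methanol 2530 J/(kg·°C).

Net heat exchanged in the isolated system is zero:
0.643·3930·(T − 61.1) + 0.975·2530·(T − 15.2) = 0
2527(T − 61.1) + 2466.8(T − 15.2) = 0
4993.7 T = 191894
T ≈ 38.43 °C

T_f ≈ 38.4 °C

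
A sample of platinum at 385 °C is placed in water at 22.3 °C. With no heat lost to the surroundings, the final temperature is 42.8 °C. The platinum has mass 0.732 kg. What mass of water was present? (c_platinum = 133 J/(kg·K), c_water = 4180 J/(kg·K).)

m ≈ 0.389 kg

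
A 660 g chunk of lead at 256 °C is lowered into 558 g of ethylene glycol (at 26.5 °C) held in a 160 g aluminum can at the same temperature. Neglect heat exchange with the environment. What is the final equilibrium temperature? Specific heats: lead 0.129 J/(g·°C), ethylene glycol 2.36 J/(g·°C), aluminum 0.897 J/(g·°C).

Setting the total heat transfer to zero:
660·0.129·(T − 256) + 558·2.36·(T − 26.5) + 160·0.897·(T − 26.5) = 0
85.14(T − 256) + 1316.9(T − 26.5) + 143.52(T − 26.5) = 0
(85.14 + 1316.9 + 143.52) T = 85.14·256 + 1316.9·26.5 + 143.52·26.5
T = 60496 / 1545.5 = 39.1 °C

T_f ≈ 39.1 °C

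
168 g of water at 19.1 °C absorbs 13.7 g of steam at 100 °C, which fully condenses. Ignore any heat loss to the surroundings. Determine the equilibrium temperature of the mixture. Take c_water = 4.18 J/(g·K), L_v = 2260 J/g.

T_f ≈ 66.0 °C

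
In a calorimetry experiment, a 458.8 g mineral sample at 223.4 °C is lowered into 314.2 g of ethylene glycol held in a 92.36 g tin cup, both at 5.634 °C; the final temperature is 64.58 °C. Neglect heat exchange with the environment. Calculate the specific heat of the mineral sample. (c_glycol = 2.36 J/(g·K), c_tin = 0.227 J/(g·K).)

c ≈ 0.617 J/(g·K)

Energy conservation, ΣQ = 0:
458.8×c×(64.58 − 223.4) + 314.2×2.36×(64.58 − 5.634) + 92.36×0.227×(64.58 − 5.634) = 0
-72867 c = -44945
c = -44945/-72867 ≈ 0.6168 J/(g·K)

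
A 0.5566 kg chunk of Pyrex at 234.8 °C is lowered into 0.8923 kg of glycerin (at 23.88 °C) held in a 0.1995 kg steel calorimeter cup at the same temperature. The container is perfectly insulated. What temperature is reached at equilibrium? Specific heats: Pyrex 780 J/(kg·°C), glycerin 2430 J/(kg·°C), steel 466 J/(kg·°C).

T_f ≈ 57.9 °C

T_f = Σ m_i c_i T_i / Σ m_i c_i:
T_f = (434.15×234.8 + 2168.3×23.88 + 92.97×23.88) / (434.15 + 2168.3 + 92.97)
    = 155937 / 2695.4 ≈ 57.85 °C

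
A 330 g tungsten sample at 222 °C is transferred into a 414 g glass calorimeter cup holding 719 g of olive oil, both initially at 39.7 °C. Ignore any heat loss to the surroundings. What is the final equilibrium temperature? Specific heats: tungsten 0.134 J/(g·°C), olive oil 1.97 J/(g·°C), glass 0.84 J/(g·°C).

T_f ≈ 44.2 °C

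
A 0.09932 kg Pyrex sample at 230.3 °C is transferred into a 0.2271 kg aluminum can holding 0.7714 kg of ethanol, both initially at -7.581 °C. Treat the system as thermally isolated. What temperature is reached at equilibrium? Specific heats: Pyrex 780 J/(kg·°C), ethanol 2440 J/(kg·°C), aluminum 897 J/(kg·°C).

Taking heat into each body as positive, Σ m c ΔT = 0:
0.09932·780·(T − 230.3) + 0.7714·2440·(T − (-7.581)) + 0.2271·897·(T − (-7.581)) = 0
77.47(T − 230.3) + 1882.2(T − (-7.581)) + 203.71(T − (-7.581)) = 0
(77.47 + 1882.2 + 203.71) T = 77.47·230.3 + 1882.2·(-7.581) + 203.71·(-7.581)
T = 2027.9/2163.4 ≈ 0.94 °C

T_f ≈ 0.9 °C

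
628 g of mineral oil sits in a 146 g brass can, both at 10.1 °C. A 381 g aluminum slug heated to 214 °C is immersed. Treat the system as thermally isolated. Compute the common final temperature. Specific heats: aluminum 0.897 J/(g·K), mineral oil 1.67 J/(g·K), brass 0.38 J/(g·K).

Let T be the final temperature. ΣQ_i = 0:
381*0.897*(T − 214) + 628*1.67*(T − 10.1) + 146*0.38*(T − 10.1) = 0
341.76(T − 214) + 1048.8(T − 10.1) + 55.48(T − 10.1) = 0
(341.76 + 1048.8 + 55.48) T = 341.76*214 + 1048.8*10.1 + 55.48*10.1
T = 84289 / 1446 = 58.3 °C

T_f ≈ 58.3 °C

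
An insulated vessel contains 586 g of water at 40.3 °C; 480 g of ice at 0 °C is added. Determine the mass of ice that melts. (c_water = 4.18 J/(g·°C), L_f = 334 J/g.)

m_melted ≈ 296 g

Cooling the water to 0 °C releases 586·4.18·40.3 = 98714 J.
Melting all 480 g of ice would need 480·334 = 160320 J.
Since 98714 < 160320 J, not all the ice melts; equilibrium is at 0 °C.
Mass melted = 98714/334 ≈ 295.6 g.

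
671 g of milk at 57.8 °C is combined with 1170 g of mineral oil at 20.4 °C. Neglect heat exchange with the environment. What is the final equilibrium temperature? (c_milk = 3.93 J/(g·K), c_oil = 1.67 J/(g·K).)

Set heat shed by the hot body equal to heat absorbed by the cold body:
671×3.93×(57.8 − T) = 1170×1.67×(T − 20.4)
2637(57.8 − T) = 1953.9(T − 20.4)
4590.9 T = 192280  ⇒  T ≈ 41.88 °C

T_f ≈ 41.9 °C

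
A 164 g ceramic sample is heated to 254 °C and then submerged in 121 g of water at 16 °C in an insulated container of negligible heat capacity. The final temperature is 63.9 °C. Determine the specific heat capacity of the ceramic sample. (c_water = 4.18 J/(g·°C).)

c ≈ 0.777 J/(g·°C)

Conservation of energy gives ΣQ = 0:
164·c·(63.9 − 254) + 121·4.18·(63.9 − 16) = 0
-31176 c = -24227
c = -24227/-31176 ≈ 0.7771 J/(g·°C)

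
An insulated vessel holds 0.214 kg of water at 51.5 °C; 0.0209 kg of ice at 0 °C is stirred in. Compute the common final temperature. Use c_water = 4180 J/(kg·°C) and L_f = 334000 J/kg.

Energy conservation, ΣQ = 0:
fusion: m_ice L_f = 0.0209·334000 = 6980.6; meltwater 0→T: 0.0209·4180·T = 87.36 T; water: 894.52(T − 51.5)
981.88 T = 46068 − 6980.6 = 39087
T ≈ 39.81 °C (positive, so assuming full melt was valid).

T_f ≈ 39.8 °C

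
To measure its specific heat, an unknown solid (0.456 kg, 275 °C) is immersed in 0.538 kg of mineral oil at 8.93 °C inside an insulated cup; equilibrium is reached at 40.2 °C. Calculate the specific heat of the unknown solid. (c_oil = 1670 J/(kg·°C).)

c ≈ 262 J/(kg·°C)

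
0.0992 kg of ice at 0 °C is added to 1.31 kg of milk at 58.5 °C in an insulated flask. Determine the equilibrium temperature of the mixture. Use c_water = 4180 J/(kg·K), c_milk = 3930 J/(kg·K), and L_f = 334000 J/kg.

Energy balance with sensible and latent terms:
fusion: m_ice L_f = 0.0992×334000 = 33133; warm the meltwater: 414.66 T; milk cools: 1.31×3930×(T − 58.5) = 5148.3(T − 58.5)
5563 T = 301176 − 33133 = 268043
T ≈ 48.18 °C — above 0 °C, consistent with complete melting.

T_f ≈ 48.2 °C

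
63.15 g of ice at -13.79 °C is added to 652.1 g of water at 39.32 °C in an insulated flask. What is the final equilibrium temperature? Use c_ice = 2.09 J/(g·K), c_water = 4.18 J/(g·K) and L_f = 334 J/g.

T_f ≈ 28.2 °C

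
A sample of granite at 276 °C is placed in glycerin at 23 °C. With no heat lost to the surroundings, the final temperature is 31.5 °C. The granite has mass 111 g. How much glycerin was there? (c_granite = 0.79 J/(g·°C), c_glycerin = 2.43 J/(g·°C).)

m ≈ 1040 g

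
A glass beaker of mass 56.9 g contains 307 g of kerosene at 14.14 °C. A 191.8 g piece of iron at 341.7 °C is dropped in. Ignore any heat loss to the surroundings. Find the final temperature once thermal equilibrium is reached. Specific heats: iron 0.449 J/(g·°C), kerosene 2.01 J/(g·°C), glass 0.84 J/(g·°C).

Net heat exchanged in the isolated system is zero:
191.8·0.449·(T − 341.7) + 307·2.01·(T − 14.14) + 56.9·0.84·(T − 14.14) = 0
(86.12 + 617.07 + 47.8) T = 86.12·341.7 + 617.07·14.14 + 47.8·14.14
T = 38828/750.98 ≈ 51.70 °C

T_f ≈ 51.7 °C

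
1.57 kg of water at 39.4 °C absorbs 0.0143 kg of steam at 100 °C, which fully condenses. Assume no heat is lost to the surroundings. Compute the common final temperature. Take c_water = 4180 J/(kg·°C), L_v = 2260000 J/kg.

T_f ≈ 44.8 °C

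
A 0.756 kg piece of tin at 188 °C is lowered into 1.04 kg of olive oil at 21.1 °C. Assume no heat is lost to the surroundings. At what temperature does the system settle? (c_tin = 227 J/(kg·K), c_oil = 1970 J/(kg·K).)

T_f ≈ 34.0 °C

Heat gained plus heat lost sum to zero:
0.756*227*(T − 188) + 1.04*1970*(T − 21.1) = 0
(171.61 + 2048.8) T = 171.61*188 + 2048.8*21.1
T ≈ 34.00 °C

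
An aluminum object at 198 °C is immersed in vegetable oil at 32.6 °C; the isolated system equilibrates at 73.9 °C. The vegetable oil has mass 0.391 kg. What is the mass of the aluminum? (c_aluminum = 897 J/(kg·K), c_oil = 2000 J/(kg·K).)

m ≈ 0.29 kg

Heat gained plus heat lost sum to zero:
m×897×(73.9 − 198) + 0.391×2000×(73.9 − 32.6) = 0
-111318 m = -32297
m = -32297/-111318 ≈ 0.2901 kg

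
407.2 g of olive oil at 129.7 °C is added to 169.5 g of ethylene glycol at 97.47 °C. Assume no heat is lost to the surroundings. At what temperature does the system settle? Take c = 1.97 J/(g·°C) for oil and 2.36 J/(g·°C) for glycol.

T_f ≈ 119.0 °C

Let T be the final temperature. ΣQ_i = 0:
407.2*1.97*(T − 129.7) + 169.5*2.36*(T − 97.47) = 0
802.18(T − 129.7) + 400.02(T − 97.47) = 0
(802.18 + 400.02) T = 802.18*129.7 + 400.02*97.47
T = 143033/1202.2 ≈ 118.98 °C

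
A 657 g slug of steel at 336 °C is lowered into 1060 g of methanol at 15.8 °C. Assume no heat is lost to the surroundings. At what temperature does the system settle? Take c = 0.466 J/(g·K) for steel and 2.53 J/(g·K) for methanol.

T_f ≈ 48.6 °C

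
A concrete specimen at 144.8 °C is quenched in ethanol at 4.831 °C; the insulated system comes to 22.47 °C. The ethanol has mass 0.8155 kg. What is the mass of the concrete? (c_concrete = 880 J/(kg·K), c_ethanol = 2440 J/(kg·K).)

m ≈ 0.326 kg

Energy conservation, ΣQ = 0:
m·880·(22.47 − 144.8) + 0.8155·2440·(22.47 − 4.831) = 0
-107650 m = -35098
m = -35098/-107650 ≈ 0.326 kg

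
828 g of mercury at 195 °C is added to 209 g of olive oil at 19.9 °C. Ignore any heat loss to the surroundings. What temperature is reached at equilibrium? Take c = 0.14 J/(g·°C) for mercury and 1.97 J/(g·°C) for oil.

T_f ≈ 58.4 °C

Taking heat into each body as positive, Σ m c ΔT = 0:
828*0.14*(T − 195) + 209*1.97*(T − 19.9) = 0
(115.92 + 411.73) T = 115.92*195 + 411.73*19.9
T ≈ 58.37 °C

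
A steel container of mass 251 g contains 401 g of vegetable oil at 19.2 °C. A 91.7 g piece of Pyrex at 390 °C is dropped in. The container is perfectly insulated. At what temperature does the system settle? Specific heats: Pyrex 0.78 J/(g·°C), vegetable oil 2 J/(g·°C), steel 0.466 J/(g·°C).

T_f ≈ 46.0 °C

Heat gained plus heat lost sum to zero:
91.7*0.78*(T − 390) + 401*2*(T − 19.2) + 251*0.466*(T − 19.2) = 0
(71.53 + 802 + 116.97) T = 71.53*390 + 802*19.2 + 116.97*19.2
T = 45539/990.49 ≈ 45.98 °C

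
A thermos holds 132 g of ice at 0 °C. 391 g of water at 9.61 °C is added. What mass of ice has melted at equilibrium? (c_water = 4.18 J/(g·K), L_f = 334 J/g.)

Heat available from the water dropping to 0 °C: 391×4.18×9.61 = 15706 J.
To melt every bit of ice: 132×334 = 44088 J.
15706 J < 44088 J, so only part of the ice melts and the system sits at 0 °C.
m_melt = 15706 / L_f = 47.03 g.

m_melted ≈ 47 g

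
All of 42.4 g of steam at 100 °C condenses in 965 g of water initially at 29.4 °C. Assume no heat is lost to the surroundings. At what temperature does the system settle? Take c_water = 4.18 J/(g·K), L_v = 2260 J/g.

T_f ≈ 55.1 °C

Sum of m c ΔT and latent-heat terms is zero:
condense steam: −42.4×2260 = −95824
  condensed water 100 °C→T: 177.23(T − 100)
  original water: 4033.7(T − 29.4)
4210.9 T = 95824 + 17723 + 118591 = 232138
T ≈ 55.13 °C — below 100 °C, confirming all the steam condensed.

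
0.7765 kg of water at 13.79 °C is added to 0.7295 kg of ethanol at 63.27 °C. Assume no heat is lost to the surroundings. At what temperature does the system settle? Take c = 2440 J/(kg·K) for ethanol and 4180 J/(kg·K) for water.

T_f ≈ 31.3 °C

T_f is the heat-capacity-weighted average of the initial temperatures:
T_f = (1780×63.27 + 3245.8×13.79) / (1780 + 3245.8)
    = 157379 / 5025.8 ≈ 31.31 °C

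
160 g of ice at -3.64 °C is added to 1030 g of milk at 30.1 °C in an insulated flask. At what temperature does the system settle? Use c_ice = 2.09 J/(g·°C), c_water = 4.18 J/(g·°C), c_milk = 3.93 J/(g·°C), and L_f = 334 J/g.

T_f ≈ 14.2 °C

Taking heat into each body as positive, Σ m c ΔT = 0:
warm ice to 0 °C: 160×2.09×(0 − (-3.64)) = 1217.2; latent heat to melt: 160×334 = 53440; meltwater 0→T: 160×4.18×T = 668.8 T; milk cools: 1030×3.93×(T − 30.1) = 4047.9(T − 30.1)
4716.7 T = 121842 − 54657 = 67185
T ≈ 14.24 °C (positive, so assuming full melt was valid).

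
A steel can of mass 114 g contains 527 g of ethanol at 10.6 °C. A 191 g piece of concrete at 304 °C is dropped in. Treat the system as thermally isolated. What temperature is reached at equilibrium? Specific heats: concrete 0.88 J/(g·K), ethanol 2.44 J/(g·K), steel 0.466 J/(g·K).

T_f ≈ 43.3 °C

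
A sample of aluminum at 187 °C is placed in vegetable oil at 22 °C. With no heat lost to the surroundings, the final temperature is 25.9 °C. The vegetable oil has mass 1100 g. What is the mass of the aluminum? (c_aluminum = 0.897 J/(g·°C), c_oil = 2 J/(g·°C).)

m ≈ 59.4 g

Heat lost by the aluminum = heat gained by the oil:
m×0.897×(187 − 25.9) = 1100×2×(25.9 − 22)
144.51 m = 8580  ⇒  m ≈ 59.37 g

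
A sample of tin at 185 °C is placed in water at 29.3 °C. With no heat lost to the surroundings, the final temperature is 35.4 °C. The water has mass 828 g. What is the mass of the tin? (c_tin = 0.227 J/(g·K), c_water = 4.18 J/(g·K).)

m ≈ 622 g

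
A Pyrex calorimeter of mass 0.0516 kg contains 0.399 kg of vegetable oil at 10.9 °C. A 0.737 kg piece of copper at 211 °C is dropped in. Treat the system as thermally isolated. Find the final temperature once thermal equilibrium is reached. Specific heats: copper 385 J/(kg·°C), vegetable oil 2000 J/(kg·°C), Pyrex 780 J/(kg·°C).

Net heat exchanged in the isolated system is zero:
0.737·385·(T − 211) + 0.399·2000·(T − 10.9) + 0.0516·780·(T − 10.9) = 0
1122 T = 69007
T = 69007 / 1122 = 61.5 °C

T_f ≈ 61.5 °C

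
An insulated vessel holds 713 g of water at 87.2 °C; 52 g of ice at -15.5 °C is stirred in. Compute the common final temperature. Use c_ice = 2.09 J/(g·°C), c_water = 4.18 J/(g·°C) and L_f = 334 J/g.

T_f ≈ 75.3 °C

Energy balance with sensible and latent terms:
ice -15.5→0 °C: 52×2.09×15.5 = 1684.5
  fusion: m_ice L_f = 52×334 = 17368
  meltwater 0→T: 52×4.18×T = 217.36 T
  water cools: 713×4.18×(T − 87.2) = 2980.3(T − 87.2)
3197.7 T = 259886 − 19053 = 240833
T ≈ 75.31 °C (positive, so assuming full melt was valid).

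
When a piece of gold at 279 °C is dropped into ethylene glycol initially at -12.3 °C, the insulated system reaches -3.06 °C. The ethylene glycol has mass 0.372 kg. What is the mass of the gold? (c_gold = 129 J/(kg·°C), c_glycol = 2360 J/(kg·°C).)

m ≈ 0.223 kg

Setting the total heat transfer to zero:
m×129×(-3.06 − 279) + 0.372×2360×(-3.06 − (-12.3)) = 0
-36386 m = -8112
m = -8112/-36386 ≈ 0.2229 kg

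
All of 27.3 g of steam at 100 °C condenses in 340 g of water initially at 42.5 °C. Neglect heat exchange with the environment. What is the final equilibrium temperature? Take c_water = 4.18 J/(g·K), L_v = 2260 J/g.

Heat gained plus heat lost sum to zero:
steam→water at 100 °C releases m L_v = 27.3·2260 = 61698
  condensate cools 100→T: 27.3·4.18·(T − 100) = 114.11(T − 100)
  water warms: 340·4.18·(T − 42.5) = 1421.2(T − 42.5)
1535.3 T = 61698 + 11411 + 60401 = 133510
T ≈ 86.96 °C (< 100 °C, so full condensation is consistent).

T_f ≈ 87.0 °C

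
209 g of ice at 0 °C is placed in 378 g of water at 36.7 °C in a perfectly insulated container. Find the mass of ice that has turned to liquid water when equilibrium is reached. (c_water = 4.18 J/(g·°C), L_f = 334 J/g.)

m_melted ≈ 174 g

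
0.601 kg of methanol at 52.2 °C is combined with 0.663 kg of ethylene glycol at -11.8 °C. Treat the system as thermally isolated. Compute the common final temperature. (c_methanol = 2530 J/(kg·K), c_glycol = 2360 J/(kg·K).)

T_f ≈ 19.7 °C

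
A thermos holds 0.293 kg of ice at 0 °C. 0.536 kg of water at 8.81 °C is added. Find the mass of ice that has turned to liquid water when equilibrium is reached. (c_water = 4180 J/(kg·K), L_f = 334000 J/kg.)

Water can give up m c ΔT = 0.536·4180·8.81 = 19739 J before reaching 0 °C.
To melt every bit of ice: 0.293·334000 = 97862 J.
19739 J < 97862 J, so only part of the ice melts and the system sits at 0 °C.
Mass melted = 19739/334000 ≈ 0.0591 kg.

m_melted ≈ 0.0591 kg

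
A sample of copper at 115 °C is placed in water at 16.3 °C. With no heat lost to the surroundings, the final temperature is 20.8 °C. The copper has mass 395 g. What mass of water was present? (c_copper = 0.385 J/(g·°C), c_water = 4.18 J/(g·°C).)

Heat lost by the copper = heat gained by the water:
395×0.385×(115 − 20.8) = m×4.18×(20.8 − 16.3)
18.81 m = 14325  ⇒  m ≈ 761.6 g

m ≈ 762 g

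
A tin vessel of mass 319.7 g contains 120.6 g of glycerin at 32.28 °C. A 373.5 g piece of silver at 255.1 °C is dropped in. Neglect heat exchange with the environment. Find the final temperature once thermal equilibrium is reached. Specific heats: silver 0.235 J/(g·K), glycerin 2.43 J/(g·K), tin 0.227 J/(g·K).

T_f ≈ 75.4 °C

Conservation of energy gives ΣQ = 0:
373.5·0.235·(T − 255.1) + 120.6·2.43·(T − 32.28) + 319.7·0.227·(T − 32.28) = 0
87.77(T − 255.1) + 293.06(T − 32.28) + 72.57(T − 32.28) = 0
(87.77 + 293.06 + 72.57) T = 87.77·255.1 + 293.06·32.28 + 72.57·32.28
T = 34193 / 453.4 = 75.4 °C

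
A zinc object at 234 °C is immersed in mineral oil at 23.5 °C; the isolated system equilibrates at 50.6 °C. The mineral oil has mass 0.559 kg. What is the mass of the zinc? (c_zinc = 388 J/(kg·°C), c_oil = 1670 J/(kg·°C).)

m ≈ 0.356 kg

Conservation of energy gives ΣQ = 0:
m×388×(50.6 − 234) + 0.559×1670×(50.6 − 23.5) = 0
-71159 m = -25299
m = -25299/-71159 ≈ 0.3555 kg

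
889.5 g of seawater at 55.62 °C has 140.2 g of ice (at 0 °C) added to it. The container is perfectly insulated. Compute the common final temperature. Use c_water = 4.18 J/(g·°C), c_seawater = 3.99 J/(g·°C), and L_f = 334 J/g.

T_f ≈ 36.4 °C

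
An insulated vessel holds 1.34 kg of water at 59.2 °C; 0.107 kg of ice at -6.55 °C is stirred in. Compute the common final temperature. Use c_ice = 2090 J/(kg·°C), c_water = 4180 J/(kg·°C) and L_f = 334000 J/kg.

T_f ≈ 48.7 °C

Setting the total heat transfer to zero:
ice -6.55→0 °C: 0.107·2090·6.55 = 1464.8
  fusion: m_ice L_f = 0.107·334000 = 35738
  warm the meltwater: 447.26 T
  water cools: 1.34·4180·(T − 59.2) = 5601.2(T − 59.2)
6048.5 T = 331591 − 37203 = 294388
T ≈ 48.67 °C — above 0 °C, consistent with complete melting.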